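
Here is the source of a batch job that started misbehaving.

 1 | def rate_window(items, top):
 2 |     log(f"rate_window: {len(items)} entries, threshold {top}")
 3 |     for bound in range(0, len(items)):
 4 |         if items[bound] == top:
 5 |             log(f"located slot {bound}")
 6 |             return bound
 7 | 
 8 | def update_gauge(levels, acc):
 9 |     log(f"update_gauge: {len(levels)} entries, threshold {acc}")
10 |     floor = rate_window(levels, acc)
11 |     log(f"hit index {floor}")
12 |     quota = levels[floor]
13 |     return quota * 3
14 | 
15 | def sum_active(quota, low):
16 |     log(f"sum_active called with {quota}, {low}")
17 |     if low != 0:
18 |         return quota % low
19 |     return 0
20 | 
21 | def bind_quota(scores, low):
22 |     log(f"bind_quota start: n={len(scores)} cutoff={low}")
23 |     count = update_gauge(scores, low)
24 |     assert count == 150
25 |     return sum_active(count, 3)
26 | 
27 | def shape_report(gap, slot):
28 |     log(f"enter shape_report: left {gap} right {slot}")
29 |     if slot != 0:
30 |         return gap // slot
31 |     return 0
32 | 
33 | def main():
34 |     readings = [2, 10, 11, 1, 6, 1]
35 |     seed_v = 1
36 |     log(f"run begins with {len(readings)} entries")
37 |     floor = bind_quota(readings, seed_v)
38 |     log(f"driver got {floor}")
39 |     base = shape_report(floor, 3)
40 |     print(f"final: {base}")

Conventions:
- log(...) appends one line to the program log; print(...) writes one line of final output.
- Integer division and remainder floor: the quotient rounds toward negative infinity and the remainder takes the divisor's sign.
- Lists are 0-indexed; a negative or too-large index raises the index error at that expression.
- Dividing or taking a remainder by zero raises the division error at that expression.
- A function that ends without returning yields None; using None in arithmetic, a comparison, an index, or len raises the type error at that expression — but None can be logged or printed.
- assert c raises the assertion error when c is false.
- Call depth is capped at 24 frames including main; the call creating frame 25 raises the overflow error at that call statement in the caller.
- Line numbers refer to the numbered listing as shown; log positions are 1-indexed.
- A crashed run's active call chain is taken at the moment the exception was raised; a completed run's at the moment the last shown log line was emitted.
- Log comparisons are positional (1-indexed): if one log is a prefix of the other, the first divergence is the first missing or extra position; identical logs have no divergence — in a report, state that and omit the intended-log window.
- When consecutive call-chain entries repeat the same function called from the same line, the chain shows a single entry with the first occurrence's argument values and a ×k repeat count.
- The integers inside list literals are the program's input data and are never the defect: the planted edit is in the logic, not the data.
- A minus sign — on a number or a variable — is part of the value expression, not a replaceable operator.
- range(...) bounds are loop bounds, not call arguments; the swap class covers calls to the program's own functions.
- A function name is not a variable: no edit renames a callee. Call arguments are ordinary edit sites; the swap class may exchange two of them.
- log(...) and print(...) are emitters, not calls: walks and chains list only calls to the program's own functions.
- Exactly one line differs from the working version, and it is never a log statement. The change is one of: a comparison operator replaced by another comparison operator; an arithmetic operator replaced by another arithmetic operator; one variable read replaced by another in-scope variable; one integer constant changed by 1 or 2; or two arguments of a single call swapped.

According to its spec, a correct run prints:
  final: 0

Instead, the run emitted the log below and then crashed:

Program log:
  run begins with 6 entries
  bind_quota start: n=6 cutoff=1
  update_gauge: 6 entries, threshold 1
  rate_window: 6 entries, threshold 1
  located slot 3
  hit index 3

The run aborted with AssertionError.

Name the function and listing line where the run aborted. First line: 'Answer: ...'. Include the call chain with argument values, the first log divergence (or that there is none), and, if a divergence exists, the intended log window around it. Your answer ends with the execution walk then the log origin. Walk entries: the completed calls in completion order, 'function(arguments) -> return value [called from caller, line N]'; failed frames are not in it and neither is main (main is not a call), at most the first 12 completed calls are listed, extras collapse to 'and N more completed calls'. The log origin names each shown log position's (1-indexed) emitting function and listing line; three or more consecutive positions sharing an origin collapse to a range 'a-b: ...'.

Answer: the error was raised in bind_quota, line 24.
Key fact: Only 6 log lines were emitted before the run died; the intended continuation was 'sum_active called with 3, 3'.
Call chain: main -> bind_quota([2, 10, 11, 1, 6, 1], 1) (called at line 37).
First divergence: position 7; the shown log stops at 6 lines while the working version next logs 'sum_active called with 3, 3'.
Intended log window:
  5: located slot 3
  6: hit index 3
  7: sum_active called with 3, 3
  8: driver got 0
Execution walk:
  rate_window([2, 10, 11, 1, 6, 1], 1) -> 3  [called from update_gauge, line 10]
  update_gauge([2, 10, 11, 1, 6, 1], 1) -> 3  [called from bind_quota, line 23]
Origin of each log line:
  1 — main, line 36
  2 — bind_quota, line 22
  3 — update_gauge, line 9
  4 — rate_window, line 2
  5 — rate_window, line 5
  6 — update_gauge, line 11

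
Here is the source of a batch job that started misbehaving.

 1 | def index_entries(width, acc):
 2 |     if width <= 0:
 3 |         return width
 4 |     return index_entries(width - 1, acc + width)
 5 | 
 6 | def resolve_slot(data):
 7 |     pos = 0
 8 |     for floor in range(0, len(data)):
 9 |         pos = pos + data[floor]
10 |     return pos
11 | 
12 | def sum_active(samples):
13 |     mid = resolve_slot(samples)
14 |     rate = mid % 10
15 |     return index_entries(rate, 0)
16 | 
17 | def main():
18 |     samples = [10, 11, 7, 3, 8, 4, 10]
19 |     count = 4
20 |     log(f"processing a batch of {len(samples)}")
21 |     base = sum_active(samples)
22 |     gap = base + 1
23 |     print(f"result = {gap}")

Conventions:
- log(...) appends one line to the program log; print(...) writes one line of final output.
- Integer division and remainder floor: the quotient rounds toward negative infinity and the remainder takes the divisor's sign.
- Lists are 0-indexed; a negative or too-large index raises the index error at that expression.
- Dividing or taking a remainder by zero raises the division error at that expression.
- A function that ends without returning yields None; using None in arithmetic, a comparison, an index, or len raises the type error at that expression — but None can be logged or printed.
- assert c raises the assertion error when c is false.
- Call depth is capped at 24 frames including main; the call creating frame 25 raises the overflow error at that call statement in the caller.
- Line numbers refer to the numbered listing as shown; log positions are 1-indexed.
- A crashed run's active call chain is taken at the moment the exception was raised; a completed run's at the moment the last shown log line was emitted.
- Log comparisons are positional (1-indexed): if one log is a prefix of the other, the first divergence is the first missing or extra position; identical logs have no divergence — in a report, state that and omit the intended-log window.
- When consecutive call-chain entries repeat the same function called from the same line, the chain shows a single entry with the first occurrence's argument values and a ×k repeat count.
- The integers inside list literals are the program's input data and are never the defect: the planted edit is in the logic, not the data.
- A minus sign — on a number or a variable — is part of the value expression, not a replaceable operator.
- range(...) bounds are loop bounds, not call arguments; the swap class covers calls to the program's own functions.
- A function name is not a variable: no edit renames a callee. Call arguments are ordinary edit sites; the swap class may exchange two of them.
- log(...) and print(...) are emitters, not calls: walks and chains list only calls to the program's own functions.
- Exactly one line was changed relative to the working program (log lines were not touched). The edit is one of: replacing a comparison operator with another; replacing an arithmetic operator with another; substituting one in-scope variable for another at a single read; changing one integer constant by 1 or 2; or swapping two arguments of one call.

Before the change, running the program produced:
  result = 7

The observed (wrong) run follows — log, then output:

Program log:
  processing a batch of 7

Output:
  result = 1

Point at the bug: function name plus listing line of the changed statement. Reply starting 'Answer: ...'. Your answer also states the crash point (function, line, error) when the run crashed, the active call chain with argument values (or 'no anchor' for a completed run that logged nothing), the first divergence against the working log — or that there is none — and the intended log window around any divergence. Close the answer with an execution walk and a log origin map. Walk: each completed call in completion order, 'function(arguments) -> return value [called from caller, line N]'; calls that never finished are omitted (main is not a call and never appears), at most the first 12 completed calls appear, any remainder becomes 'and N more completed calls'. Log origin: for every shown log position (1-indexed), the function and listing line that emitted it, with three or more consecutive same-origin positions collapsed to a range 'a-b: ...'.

Answer: the defect is in index_entries at line 3.
Key observation: The logs agree in full; only the final output differs.
Call chain: main.
First divergence: none; the two logs match at every position.
Execution walk:
  resolve_slot([10, 11, 7, 3, 8, 4, 10]) -> 53  [called from sum_active, line 13]
  index_entries(0, 6) -> 0  [called from index_entries, line 4]
  index_entries(1, 5) -> 0  [called from index_entries, line 4]
  index_entries(2, 3) -> 0  [called from index_entries, line 4]
  index_entries(3, 0) -> 0  [called from sum_active, line 15]
  sum_active([10, 11, 7, 3, 8, 4, 10]) -> 0  [called from main, line 21]
Origin of each log line:
  1: logged in main at line 20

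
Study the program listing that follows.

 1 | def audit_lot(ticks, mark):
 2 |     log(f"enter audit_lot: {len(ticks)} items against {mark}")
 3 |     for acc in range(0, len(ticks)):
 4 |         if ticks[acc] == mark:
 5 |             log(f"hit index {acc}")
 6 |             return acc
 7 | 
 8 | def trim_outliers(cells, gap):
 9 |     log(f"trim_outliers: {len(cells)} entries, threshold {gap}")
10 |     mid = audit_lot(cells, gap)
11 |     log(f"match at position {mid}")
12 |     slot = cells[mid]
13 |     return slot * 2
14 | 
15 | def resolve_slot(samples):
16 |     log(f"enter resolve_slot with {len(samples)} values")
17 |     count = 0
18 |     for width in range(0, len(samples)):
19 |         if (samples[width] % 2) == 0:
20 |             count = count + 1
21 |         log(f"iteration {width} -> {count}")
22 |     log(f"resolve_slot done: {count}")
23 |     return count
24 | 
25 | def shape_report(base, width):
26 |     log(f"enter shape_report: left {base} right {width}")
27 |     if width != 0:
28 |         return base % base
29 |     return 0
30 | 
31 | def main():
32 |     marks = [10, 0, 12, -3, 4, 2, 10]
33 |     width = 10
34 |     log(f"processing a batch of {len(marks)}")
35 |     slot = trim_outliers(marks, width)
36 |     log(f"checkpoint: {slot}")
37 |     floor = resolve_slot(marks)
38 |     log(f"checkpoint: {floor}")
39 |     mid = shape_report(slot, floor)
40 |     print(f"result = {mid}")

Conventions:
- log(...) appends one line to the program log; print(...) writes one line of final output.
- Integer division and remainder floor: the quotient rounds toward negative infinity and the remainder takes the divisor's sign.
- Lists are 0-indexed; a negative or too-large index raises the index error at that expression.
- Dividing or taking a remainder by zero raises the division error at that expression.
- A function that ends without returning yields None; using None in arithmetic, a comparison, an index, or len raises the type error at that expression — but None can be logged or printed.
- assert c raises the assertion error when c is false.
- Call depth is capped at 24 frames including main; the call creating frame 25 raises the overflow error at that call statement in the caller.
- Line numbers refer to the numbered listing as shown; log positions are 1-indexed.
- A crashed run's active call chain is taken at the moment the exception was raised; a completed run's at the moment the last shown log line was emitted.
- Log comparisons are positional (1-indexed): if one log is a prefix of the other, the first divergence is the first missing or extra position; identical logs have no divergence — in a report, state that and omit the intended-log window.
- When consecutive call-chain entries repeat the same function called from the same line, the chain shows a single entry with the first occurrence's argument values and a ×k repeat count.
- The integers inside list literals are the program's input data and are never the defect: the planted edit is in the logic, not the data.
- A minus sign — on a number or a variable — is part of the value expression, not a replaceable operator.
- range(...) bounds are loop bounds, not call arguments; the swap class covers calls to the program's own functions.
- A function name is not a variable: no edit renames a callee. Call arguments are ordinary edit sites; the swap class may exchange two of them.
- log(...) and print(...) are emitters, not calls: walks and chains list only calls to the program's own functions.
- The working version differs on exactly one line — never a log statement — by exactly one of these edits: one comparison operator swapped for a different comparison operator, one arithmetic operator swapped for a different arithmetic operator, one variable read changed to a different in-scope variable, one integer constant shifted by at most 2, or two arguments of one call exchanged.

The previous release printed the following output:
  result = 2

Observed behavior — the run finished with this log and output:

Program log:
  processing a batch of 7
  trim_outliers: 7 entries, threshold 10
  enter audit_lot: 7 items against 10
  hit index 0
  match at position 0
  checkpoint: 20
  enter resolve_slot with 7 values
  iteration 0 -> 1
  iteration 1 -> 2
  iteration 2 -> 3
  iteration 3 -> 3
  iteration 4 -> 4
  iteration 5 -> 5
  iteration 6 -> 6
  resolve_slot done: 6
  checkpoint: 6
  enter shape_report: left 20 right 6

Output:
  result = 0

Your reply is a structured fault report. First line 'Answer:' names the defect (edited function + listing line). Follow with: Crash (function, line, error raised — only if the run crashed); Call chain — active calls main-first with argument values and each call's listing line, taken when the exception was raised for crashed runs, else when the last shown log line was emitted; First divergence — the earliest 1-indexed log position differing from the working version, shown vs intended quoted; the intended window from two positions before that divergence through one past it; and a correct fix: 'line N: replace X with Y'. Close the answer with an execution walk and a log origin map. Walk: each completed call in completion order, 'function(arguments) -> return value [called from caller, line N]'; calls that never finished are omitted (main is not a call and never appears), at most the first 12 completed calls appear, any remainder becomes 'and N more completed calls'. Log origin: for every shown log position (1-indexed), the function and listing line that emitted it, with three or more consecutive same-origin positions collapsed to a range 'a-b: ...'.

Answer: the defect is in shape_report at line 28.
Core observation: Every logged value matches the working version; the printed result is what differs.
Call chain: main -> shape_report(20, 6) (called at line 39).
First divergence: none; the two logs match at every position.
Execution walk:
  audit_lot([10, 0, 12, -3, 4, 2, 10], 10) -> 0  [called from trim_outliers, line 10]
  trim_outliers([10, 0, 12, -3, 4, 2, 10], 10) -> 20  [called from main, line 35]
  resolve_slot([10, 0, 12, -3, 4, 2, 10]) -> 6  [called from main, line 37]
  shape_report(20, 6) -> 0  [called from main, line 39]
Log origin:
  1: logged in main at line 34
  2: logged in trim_outliers at line 9
  3: logged in audit_lot at line 2
  4: logged in audit_lot at line 5
  5: logged in trim_outliers at line 11
  6: logged in main at line 36
  7: logged in resolve_slot at line 16
  8-14: logged in resolve_slot at line 21
  15: logged in resolve_slot at line 22
  16: logged in main at line 38
  17: logged in shape_report at line 26
A correct fix: line 28: replace `base % base` with `base % width`.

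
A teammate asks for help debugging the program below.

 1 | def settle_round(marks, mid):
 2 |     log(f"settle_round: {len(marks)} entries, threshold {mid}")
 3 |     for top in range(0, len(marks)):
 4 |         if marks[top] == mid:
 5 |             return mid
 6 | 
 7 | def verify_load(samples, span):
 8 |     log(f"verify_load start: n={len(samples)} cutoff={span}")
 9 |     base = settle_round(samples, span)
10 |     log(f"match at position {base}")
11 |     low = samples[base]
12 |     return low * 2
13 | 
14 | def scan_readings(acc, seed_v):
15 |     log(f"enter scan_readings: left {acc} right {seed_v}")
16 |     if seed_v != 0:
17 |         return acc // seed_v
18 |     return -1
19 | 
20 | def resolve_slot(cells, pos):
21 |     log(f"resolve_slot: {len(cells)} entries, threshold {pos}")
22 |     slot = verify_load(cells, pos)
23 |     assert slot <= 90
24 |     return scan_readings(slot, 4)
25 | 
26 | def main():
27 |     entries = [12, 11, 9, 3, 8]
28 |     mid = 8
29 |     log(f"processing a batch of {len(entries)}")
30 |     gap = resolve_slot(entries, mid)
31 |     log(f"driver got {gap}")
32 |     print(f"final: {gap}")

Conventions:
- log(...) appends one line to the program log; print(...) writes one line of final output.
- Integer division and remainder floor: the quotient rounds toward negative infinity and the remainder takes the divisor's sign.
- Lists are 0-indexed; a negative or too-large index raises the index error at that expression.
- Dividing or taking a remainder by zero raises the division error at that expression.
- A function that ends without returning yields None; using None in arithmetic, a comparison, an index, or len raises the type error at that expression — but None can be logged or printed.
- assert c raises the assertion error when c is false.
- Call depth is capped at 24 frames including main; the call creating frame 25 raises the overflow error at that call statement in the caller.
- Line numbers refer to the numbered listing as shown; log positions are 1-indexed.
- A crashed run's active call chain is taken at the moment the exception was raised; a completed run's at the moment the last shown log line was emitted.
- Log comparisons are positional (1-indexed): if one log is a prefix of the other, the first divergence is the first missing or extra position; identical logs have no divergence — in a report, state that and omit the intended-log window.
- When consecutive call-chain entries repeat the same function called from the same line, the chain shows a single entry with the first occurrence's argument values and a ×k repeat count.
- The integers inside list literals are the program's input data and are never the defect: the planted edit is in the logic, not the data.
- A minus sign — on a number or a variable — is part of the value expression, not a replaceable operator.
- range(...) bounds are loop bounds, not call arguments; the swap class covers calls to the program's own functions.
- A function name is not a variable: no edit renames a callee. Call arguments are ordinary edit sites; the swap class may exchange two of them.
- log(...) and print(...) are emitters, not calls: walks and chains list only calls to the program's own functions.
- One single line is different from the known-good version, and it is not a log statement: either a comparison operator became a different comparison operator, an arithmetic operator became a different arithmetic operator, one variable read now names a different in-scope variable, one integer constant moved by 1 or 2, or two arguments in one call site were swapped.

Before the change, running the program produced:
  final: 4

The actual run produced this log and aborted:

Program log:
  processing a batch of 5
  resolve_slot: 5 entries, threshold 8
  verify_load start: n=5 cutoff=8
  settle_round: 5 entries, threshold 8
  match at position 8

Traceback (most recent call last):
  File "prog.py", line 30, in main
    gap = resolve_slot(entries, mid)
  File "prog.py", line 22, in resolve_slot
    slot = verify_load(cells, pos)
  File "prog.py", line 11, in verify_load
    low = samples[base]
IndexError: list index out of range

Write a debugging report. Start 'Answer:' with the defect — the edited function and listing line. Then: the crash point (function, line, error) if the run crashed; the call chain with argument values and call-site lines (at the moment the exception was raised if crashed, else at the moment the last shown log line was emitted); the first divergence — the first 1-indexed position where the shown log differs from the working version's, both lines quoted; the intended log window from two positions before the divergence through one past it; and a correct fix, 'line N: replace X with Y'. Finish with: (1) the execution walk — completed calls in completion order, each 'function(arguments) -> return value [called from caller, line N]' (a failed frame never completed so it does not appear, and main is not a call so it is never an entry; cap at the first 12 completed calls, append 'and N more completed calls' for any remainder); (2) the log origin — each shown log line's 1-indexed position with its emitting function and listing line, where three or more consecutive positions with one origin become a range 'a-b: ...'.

Answer: the defect is in settle_round at line 5.
Key fact: The earliest visible damage is log position 5 — 'match at position 8' rather than the intended 'match at position 4'.
Crash: verify_load, line 11, IndexError.
Call chain: main -> resolve_slot([12, 11, 9, 3, 8], 8) (called at line 30) -> verify_load([12, 11, 9, 3, 8], 8) (called at line 22).
First divergence: position 5; shown 'match at position 8' vs intended 'match at position 4'.
Intended log window:
  3: verify_load start: n=5 cutoff=8
  4: settle_round: 5 entries, threshold 8
  5: match at position 4
  6: enter scan_readings: left 16 right 4
Execution walk:
  settle_round([12, 11, 9, 3, 8], 8) -> 8  [called from verify_load, line 9]
Origin of each log line:
  1: logged in main at line 29
  2: logged in resolve_slot at line 21
  3: logged in verify_load at line 8
  4: logged in settle_round at line 2
  5: logged in verify_load at line 10
A correct fix: line 5: replace `mid` with `top`.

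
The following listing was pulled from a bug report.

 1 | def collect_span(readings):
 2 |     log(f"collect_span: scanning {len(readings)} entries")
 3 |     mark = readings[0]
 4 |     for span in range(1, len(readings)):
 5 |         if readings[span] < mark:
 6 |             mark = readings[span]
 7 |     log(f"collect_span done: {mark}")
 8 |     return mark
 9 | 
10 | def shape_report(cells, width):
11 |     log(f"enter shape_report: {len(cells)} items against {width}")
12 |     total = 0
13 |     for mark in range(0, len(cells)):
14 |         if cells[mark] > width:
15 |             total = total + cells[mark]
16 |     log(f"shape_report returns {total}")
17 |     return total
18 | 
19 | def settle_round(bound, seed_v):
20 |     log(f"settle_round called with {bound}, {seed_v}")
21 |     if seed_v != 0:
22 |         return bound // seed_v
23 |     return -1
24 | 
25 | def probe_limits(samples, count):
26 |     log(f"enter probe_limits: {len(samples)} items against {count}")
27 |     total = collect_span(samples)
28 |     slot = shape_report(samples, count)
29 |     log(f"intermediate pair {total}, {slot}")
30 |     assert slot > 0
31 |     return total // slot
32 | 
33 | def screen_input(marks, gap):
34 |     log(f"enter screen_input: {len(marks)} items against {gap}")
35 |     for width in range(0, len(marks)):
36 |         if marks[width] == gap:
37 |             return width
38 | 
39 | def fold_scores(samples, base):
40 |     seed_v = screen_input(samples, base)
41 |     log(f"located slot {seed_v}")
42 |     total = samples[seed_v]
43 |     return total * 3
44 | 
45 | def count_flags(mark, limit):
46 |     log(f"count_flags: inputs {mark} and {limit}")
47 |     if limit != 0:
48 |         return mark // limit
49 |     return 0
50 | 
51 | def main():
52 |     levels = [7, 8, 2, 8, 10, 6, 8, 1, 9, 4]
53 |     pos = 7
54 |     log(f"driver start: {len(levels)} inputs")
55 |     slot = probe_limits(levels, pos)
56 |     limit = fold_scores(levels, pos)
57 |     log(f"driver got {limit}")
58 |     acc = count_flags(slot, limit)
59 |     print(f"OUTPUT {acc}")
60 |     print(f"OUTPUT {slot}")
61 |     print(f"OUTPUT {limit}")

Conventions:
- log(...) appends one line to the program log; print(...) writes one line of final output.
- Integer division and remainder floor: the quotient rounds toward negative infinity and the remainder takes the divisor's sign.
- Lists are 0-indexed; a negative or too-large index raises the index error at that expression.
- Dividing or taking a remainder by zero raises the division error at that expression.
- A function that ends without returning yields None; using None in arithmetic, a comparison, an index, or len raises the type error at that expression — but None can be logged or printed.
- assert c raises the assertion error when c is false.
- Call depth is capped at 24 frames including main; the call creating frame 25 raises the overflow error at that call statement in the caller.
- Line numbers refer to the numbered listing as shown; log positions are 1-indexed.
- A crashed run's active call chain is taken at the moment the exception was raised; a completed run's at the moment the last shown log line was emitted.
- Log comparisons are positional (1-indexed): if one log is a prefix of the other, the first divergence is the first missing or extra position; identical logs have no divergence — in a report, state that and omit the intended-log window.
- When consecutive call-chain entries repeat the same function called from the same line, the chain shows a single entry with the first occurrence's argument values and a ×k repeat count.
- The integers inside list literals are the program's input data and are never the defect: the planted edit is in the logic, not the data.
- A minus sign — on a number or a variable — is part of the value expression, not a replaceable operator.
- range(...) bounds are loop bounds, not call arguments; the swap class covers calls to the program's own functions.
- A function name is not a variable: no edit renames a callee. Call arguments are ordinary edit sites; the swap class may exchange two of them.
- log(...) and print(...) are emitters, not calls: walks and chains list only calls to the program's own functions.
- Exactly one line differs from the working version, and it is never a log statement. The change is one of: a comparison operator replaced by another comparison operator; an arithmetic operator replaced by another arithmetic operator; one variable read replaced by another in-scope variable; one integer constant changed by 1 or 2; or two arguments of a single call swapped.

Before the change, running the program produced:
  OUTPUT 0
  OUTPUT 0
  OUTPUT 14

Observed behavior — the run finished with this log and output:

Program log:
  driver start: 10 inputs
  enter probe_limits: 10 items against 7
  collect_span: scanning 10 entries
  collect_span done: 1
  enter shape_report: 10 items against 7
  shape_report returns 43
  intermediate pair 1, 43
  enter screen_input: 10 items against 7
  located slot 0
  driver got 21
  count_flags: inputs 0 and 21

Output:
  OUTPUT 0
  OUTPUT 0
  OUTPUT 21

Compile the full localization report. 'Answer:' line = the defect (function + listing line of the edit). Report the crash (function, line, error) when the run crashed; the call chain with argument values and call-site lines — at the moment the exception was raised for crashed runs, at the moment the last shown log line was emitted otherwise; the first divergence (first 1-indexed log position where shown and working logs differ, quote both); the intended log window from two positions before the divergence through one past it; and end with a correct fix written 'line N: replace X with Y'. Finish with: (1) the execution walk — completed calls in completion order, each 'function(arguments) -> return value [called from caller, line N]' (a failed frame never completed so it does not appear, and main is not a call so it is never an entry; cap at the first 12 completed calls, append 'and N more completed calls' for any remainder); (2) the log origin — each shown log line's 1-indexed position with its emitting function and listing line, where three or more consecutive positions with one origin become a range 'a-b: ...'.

Answer: the defect is in fold_scores at line 43.
The tell: At log position 10 the runs split — shown 'driver got 21', but the working version logs 'driver got 14'.
Call chain: main -> count_flags(0, 21) (called at line 58).
First divergence: position 10 — shown 'driver got 21', intended 'driver got 14'.
Intended log window:
  8: enter screen_input: 10 items against 7
  9: located slot 0
  10: driver got 14
  11: count_flags: inputs 0 and 14
Execution walk:
  collect_span([7, 8, 2, 8, 10, 6, 8, 1, 9, 4]) -> 1  [called from probe_limits, line 27]
  shape_report([7, 8, 2, 8, 10, 6, 8, 1, 9, 4], 7) -> 43  [called from probe_limits, line 28]
  probe_limits([7, 8, 2, 8, 10, 6, 8, 1, 9, 4], 7) -> 0  [called from main, line 55]
  screen_input([7, 8, 2, 8, 10, 6, 8, 1, 9, 4], 7) -> 0  [called from fold_scores, line 40]
  fold_scores([7, 8, 2, 8, 10, 6, 8, 1, 9, 4], 7) -> 21  [called from main, line 56]
  count_flags(0, 21) -> 0  [called from main, line 58]
Log line origins:
  1 — main, line 54
  2 — probe_limits, line 26
  3 — collect_span, line 2
  4 — collect_span, line 7
  5 — shape_report, line 11
  6 — shape_report, line 16
  7 — probe_limits, line 29
  8 — screen_input, line 34
  9 — fold_scores, line 41
  10 — main, line 57
  11 — count_flags, line 46
A correct fix: line 43: replace `3` with `2`.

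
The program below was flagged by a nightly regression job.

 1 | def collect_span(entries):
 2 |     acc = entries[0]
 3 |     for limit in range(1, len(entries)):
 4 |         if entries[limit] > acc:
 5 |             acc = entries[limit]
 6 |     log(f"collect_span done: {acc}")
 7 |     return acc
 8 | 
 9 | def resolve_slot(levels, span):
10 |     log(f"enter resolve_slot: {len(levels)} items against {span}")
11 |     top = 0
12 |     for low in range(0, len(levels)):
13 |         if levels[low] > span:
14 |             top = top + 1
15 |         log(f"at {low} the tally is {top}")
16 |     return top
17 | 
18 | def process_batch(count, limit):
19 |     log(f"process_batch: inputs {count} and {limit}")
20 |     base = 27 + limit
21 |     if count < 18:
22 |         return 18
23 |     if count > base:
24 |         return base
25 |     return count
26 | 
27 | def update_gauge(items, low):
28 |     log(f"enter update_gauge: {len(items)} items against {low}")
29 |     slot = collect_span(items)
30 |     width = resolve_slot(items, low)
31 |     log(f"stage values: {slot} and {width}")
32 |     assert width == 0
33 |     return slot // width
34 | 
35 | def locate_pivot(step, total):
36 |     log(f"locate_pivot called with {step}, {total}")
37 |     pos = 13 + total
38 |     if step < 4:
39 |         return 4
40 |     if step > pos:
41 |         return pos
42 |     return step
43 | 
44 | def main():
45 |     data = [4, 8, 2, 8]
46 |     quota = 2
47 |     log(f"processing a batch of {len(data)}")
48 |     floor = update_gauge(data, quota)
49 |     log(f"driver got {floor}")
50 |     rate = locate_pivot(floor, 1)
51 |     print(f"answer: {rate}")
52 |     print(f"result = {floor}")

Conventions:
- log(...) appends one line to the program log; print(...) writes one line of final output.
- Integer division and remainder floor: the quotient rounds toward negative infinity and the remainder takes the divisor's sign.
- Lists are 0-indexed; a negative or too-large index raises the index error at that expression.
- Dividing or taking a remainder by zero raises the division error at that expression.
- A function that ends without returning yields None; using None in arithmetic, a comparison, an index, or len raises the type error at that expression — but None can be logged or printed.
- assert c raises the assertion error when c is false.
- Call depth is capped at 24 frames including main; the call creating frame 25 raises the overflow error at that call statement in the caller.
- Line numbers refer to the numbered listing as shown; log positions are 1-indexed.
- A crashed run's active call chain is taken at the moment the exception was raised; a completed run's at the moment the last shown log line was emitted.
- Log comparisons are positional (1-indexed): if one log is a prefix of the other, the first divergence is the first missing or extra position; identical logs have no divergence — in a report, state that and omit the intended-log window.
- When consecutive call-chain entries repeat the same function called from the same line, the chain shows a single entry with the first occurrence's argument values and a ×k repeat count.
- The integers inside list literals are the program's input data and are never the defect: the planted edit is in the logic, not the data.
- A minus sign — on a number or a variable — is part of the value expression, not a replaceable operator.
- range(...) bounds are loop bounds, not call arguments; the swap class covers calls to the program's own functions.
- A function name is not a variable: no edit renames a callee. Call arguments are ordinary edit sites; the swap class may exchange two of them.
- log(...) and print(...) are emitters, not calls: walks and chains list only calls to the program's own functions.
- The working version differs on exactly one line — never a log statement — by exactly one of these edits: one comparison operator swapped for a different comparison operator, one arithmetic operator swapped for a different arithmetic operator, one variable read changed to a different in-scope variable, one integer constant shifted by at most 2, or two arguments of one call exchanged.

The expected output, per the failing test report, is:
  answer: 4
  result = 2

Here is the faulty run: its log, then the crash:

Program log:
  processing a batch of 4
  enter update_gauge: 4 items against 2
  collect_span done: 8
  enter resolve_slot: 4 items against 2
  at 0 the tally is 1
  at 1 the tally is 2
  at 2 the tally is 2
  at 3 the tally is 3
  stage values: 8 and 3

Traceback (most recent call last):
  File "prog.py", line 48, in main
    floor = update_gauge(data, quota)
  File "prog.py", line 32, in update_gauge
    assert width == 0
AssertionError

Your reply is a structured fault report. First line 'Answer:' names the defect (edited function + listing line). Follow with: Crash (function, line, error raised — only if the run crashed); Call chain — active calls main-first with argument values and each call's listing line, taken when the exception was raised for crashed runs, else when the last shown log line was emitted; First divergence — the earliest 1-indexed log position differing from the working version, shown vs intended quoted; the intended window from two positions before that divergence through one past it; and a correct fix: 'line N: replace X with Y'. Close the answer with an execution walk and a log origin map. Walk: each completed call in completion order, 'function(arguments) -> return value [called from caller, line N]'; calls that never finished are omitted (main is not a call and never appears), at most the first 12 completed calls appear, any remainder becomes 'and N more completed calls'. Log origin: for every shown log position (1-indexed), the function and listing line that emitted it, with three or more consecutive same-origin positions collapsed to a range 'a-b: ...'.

Answer: the defect is in update_gauge at line 32.
Key fact: A complete run would log 'driver got 2' next, but this one stopped at 9 lines.
Crash: update_gauge, line 32, AssertionError.
Call chain: main -> update_gauge([4, 8, 2, 8], 2) (called at line 48).
First divergence: position 10 — after 9 matching lines the faulty run goes silent; intended next line 'driver got 2'.
Intended log window:
  8: at 3 the tally is 3
  9: stage values: 8 and 3
  10: driver got 2
  11: locate_pivot called with 2, 1
Execution walk:
  collect_span([4, 8, 2, 8]) -> 8  [called from update_gauge, line 29]
  resolve_slot([4, 8, 2, 8], 2) -> 3  [called from update_gauge, line 30]
Log line origins:
  1: emitted by main (line 47)
  2: emitted by update_gauge (line 28)
  3: emitted by collect_span (line 6)
  4: emitted by resolve_slot (line 10)
  5-8: emitted by resolve_slot (line 15)
  9: emitted by update_gauge (line 31)
A correct fix: line 32: replace `==` with `>`.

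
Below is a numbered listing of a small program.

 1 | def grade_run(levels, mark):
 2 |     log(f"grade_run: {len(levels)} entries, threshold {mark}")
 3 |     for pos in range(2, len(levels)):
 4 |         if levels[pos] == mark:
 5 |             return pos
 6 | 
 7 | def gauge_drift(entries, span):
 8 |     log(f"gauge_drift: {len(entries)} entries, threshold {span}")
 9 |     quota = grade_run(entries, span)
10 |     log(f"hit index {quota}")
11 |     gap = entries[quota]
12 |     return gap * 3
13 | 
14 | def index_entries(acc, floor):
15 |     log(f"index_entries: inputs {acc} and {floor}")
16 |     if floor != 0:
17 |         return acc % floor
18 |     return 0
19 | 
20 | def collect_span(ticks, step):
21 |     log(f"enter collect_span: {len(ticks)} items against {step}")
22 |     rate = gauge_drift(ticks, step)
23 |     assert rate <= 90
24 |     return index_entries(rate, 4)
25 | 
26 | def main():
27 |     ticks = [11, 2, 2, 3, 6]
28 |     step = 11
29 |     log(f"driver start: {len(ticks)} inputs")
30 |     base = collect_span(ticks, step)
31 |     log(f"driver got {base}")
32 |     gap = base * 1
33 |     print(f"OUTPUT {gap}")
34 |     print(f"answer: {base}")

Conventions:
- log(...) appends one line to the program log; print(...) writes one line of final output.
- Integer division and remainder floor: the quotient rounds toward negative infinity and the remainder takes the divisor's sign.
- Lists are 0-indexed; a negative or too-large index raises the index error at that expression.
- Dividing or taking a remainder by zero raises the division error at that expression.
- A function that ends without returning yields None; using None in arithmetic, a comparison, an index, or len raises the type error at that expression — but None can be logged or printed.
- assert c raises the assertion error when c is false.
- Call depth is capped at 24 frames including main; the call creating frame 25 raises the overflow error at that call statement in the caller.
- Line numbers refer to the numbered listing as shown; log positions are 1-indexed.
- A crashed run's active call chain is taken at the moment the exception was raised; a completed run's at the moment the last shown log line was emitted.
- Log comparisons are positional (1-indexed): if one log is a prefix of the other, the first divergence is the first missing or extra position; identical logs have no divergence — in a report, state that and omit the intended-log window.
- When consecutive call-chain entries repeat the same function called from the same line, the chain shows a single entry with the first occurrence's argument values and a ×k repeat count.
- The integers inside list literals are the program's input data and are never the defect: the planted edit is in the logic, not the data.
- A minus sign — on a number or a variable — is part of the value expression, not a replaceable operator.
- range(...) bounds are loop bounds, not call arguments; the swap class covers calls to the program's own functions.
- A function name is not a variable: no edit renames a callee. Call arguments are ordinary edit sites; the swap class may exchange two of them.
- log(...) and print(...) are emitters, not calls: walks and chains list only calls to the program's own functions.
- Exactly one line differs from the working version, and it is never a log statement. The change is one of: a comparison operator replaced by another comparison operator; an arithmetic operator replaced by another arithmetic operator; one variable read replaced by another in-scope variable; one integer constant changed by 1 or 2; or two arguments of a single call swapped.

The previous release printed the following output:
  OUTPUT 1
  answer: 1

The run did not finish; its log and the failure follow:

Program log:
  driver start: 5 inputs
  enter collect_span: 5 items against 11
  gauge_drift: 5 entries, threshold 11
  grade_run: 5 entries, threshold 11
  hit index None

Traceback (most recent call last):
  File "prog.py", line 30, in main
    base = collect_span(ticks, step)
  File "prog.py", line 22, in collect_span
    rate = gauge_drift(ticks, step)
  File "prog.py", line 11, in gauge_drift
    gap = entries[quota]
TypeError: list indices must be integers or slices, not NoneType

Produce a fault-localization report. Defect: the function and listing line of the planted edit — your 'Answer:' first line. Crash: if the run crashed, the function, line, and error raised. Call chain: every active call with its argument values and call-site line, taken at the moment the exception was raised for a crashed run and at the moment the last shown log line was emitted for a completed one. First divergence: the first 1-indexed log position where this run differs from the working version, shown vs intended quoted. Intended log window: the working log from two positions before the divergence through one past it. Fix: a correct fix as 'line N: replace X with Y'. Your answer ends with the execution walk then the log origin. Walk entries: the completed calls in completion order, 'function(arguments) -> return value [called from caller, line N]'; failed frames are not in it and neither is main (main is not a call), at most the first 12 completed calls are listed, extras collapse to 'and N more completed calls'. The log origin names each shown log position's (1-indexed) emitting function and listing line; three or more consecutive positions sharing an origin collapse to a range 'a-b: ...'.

Answer: the defect is in grade_run at line 3.
Key observation: The earliest visible damage is log position 5 — 'hit index None' rather than the intended 'hit index 0'.
Crash: gauge_drift, line 11, TypeError.
Call chain: main -> collect_span([11, 2, 2, 3, 6], 11) (called at line 30) -> gauge_drift([11, 2, 2, 3, 6], 11) (called at line 22).
First divergence: position 5 — the shown line 'hit index None' should read 'hit index 0'.
Intended log window:
  3: gauge_drift: 5 entries, threshold 11
  4: grade_run: 5 entries, threshold 11
  5: hit index 0
  6: index_entries: inputs 33 and 4
Execution walk:
  grade_run([11, 2, 2, 3, 6], 11) -> None  [called from gauge_drift, line 9]
Origin of each log line:
  1 — main, line 29
  2 — collect_span, line 21
  3 — gauge_drift, line 8
  4 — grade_run, line 2
  5 — gauge_drift, line 10
A correct fix: line 3: replace `2` with `0`.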